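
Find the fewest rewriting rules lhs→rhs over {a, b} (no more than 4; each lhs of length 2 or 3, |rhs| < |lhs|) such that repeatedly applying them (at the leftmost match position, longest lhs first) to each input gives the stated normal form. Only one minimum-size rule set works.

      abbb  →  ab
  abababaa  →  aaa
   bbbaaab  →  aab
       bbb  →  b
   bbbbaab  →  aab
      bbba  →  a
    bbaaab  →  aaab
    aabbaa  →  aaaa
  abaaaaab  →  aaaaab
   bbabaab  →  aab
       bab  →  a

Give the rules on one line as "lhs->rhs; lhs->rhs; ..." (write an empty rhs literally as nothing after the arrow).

  | abbb => ab
  | abababaa => abaabaa => aabaa => aaa
  | bbbaaab => baaab => aab
  | bbb => b

ba->a; baa->a; bab->ba; bb->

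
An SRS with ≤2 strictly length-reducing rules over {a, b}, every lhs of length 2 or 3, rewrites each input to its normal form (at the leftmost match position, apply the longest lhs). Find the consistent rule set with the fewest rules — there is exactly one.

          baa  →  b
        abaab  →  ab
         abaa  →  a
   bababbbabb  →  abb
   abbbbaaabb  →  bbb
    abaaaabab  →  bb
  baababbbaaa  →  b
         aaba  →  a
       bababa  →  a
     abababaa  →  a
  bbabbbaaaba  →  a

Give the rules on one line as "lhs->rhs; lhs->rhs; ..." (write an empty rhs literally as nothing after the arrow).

  | baa => aa => b
  | abaab => aaab => bab => ab
  | abaa => aaa => ba => a
  | bababbbabb => ababbbabb => aabbbabb => bbbbabb => bbbabb => bbabb => babb => abb

aa->b; ba->a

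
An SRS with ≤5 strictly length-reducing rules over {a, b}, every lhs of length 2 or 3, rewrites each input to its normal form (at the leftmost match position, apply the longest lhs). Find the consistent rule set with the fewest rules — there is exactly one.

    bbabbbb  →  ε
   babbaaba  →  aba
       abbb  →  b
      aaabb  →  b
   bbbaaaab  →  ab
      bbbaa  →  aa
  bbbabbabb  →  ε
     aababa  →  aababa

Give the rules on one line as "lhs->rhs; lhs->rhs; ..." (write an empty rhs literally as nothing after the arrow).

aaa->ba; abb->; baa->a; bba->aa

  | bbabbbb => aabbbb => abb => ε
  | babbaaba => baaba => aba
  | abbb => b
  | aaabb => babb => b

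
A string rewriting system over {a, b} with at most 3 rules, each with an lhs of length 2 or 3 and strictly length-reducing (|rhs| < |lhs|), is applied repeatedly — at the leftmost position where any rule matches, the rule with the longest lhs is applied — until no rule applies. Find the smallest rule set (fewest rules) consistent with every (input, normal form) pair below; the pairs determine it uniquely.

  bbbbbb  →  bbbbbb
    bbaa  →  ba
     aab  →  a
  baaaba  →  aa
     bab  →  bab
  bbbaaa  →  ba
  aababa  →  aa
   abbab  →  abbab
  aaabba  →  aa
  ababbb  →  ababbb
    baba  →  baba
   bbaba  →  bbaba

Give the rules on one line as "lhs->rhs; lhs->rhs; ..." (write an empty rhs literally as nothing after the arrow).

aab->a; baa->a

  | bbbbbb
  | bbaa => ba
  | aab => a
  | baaaba => aaba => aa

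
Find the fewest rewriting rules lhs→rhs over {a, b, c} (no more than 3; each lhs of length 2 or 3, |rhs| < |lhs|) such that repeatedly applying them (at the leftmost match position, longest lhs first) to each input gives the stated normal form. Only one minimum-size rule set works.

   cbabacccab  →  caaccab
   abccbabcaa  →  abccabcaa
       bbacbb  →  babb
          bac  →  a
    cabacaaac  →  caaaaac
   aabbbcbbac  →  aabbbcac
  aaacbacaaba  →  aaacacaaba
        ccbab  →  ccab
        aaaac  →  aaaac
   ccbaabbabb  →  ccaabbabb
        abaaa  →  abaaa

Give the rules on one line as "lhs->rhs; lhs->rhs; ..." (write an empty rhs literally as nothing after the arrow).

  | cbabacccab => cabacccab => caaccab
  | abccbabcaa => abccabcaa
  | bbacbb => babb
  | bac => a

bac->a; cb->c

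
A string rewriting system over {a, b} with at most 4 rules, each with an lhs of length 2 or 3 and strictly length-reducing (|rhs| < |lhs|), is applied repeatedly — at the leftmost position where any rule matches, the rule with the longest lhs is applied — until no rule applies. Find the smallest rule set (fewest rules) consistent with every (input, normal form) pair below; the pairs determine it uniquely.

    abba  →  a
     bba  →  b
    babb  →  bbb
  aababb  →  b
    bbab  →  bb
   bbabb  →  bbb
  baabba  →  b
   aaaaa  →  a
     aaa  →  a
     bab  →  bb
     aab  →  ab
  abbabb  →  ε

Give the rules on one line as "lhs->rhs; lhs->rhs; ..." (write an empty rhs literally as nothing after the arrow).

  | abba => a
  | bba => ba => b
  | babb => bbb
  | aababb => ababb => abbb => b

aa->a; abb->; ba->b; bba->ba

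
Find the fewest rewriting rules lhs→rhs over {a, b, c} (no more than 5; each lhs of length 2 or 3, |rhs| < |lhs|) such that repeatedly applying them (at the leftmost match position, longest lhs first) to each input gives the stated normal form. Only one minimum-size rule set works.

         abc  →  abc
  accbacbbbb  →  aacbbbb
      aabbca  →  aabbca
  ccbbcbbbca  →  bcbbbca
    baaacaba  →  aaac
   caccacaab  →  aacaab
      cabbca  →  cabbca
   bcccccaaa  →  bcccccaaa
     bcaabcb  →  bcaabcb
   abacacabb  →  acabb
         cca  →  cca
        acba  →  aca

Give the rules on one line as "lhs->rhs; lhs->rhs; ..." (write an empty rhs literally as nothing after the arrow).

aba->; ba->a; cac->ac; ccb->

  | abc
  | accbacbbbb => aacbbbb
  | aabbca
  | ccbbcbbbca => bcbbbca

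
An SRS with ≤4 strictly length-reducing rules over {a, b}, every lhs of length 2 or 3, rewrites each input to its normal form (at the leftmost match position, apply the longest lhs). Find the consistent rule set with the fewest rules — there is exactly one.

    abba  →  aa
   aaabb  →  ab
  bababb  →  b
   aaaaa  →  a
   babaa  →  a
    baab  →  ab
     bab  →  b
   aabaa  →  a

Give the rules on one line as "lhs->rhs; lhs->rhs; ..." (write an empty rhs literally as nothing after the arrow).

  | abba => aa
  | aaabb => abb => ab
  | bababb => babb => bb => b
  | aaaaa => aaa => a

aaa->a; ba->; bb->b; bba->a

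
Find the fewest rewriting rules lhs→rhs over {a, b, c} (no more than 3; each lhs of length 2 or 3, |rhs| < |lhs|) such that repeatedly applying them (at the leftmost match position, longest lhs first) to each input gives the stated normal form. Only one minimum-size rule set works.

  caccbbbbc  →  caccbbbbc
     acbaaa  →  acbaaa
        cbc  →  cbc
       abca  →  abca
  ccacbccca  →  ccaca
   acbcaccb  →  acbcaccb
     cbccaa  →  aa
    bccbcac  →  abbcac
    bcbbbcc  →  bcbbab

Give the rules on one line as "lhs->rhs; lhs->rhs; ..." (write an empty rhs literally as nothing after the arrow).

  | caccbbbbc
  | acbaaa
  | cbc
  | abca

bcc->ab; cab->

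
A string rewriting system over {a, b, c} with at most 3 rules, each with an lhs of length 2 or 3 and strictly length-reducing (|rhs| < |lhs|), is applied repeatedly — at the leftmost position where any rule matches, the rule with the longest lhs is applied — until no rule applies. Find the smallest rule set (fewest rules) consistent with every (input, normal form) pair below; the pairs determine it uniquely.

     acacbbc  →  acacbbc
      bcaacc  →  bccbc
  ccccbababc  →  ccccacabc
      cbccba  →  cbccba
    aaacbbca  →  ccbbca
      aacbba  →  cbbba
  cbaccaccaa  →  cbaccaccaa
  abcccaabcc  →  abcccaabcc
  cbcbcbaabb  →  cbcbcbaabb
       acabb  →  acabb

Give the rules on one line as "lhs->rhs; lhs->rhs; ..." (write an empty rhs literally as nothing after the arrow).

  | acacbbc
  | bcaacc => bccbc
  | ccccbababc => ccccacabc
  | cbccba

aaa->c; aac->cb; bab->ac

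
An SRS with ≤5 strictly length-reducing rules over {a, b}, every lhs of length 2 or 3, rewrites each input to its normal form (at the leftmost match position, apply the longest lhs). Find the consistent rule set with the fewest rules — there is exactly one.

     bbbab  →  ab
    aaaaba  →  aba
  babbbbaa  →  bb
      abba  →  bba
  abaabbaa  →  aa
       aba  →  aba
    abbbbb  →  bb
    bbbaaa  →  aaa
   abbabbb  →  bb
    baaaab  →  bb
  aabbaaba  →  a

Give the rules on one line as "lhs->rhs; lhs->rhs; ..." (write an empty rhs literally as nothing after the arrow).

aab->ab; abb->bb; baa->b; bbb->

  | bbbab => ab
  | aaaaba => aaaba => aaba => aba
  | babbbbaa => bbbbbaa => bbaa => bb
  | abba => bba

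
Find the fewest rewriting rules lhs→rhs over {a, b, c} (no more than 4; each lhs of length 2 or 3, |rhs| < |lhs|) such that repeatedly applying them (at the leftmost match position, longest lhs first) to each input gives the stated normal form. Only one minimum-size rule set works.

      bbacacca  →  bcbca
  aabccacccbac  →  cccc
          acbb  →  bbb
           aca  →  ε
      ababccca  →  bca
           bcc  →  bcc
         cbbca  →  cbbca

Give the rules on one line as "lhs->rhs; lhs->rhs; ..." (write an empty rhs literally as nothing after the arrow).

ab->a; ac->b; ba->

  | bbacacca => bcacca => bcbca
  | aabccacccbac => aaccacccbac => abcacccbac => acacccbac => bacccbac => cccbac => cccc
  | acbb => bbb
  | aca => ba => ε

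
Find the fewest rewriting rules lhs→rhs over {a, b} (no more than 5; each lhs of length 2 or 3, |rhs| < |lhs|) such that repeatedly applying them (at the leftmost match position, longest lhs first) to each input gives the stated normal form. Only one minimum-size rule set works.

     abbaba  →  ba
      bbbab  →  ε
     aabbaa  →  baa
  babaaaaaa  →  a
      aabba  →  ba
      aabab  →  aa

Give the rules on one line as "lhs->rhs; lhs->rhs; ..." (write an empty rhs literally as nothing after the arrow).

  | abbaba => baba => ba
  | bbbab => abab => ab => ε
  | aabbaa => babaa => baa
  | babaaaaaa => baaaaaa => bbbaaa => abaaa => aaa => bb => a

aaa->bb; aab->ba; ab->; bb->a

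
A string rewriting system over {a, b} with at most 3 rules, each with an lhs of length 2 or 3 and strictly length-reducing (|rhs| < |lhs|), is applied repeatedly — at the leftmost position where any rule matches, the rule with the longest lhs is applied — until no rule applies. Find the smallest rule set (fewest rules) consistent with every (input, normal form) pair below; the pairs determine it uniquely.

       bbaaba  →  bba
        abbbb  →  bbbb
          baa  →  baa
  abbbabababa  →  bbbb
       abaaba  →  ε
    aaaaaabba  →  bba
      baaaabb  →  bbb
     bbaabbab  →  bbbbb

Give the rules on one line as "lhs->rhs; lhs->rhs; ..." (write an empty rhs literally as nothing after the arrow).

ab->b; aba->

  | bbaaba => bba
  | abbbb => bbbb
  | baa
  | abbbabababa => bbbabababa => bbbbaba => bbbb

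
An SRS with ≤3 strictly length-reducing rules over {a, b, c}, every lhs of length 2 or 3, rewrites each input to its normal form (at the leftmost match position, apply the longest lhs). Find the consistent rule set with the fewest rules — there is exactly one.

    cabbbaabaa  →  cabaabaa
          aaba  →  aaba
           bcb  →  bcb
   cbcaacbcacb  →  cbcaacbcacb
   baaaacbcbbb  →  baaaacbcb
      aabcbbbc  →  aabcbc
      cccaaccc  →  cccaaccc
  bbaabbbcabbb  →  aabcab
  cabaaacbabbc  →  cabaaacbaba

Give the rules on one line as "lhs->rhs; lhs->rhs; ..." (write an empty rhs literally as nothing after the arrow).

bb->; bbc->ba

  | cabbbaabaa => cabaabaa
  | aaba
  | bcb
  | cbcaacbcacb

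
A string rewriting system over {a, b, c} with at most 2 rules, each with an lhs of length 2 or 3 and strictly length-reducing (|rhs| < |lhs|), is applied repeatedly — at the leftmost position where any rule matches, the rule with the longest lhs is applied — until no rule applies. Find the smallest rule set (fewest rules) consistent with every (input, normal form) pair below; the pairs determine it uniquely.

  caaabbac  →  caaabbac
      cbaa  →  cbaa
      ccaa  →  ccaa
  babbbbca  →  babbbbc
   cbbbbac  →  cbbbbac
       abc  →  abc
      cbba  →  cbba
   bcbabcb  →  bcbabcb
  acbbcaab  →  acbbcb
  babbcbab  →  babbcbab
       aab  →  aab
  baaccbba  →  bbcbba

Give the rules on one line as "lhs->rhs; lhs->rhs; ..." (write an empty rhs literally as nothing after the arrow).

  | caaabbac
  | cbaa
  | ccaa
  | babbbbca => babbbbc

aac->b; bca->bc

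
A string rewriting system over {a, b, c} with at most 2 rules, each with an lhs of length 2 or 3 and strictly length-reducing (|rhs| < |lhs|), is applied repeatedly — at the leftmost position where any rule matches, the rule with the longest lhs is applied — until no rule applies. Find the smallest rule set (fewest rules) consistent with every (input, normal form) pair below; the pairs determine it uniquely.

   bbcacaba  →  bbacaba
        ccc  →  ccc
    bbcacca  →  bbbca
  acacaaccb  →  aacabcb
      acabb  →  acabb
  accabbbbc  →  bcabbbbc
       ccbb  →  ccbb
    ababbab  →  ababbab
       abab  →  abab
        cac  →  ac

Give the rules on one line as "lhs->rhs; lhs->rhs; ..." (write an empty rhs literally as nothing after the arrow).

  | bbcacaba => bbacaba
  | ccc
  | bbcacca => bbacca => bbbca
  | acacaaccb => aacaaccb => aacabcb

acc->bc; cac->ac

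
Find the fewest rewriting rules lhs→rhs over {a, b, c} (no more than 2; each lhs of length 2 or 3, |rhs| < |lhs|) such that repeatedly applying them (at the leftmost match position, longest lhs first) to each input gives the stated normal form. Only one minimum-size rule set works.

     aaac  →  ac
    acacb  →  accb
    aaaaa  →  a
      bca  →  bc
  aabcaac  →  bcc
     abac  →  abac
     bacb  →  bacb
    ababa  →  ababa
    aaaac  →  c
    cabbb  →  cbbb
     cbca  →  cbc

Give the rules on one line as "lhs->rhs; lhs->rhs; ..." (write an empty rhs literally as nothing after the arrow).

  | aaac => ac
  | acacb => accb
  | aaaaa => aaa => a
  | bca => bc

aa->; ca->c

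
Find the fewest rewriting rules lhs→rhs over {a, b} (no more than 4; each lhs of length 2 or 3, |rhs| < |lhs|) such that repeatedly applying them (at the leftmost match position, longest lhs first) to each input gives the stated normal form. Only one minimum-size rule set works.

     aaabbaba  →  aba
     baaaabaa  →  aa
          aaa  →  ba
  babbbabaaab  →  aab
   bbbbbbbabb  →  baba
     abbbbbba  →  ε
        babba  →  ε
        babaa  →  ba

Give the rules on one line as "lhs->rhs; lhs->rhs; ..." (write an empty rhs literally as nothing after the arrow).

  | aaabbaba => babbaba => baaba => bbba => aba
  | baaaabaa => bbaabaa => aabaa => aabb => aa
  | aaa => ba
  | babbbabaaab => baababaaab => bbbabaaab => ababaaab => ababbab => abaab => abbb => aab

aaa->ba; baa->bb; bb->; bbb->ab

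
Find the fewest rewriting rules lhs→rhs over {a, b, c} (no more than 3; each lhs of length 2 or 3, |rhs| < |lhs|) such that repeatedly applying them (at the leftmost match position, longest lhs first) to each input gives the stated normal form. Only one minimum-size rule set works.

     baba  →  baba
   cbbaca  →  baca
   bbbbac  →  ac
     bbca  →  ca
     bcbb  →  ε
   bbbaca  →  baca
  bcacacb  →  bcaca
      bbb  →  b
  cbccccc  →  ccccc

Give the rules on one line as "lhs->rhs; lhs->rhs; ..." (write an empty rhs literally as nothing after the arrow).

bb->; cb->

  | baba
  | cbbaca => baca
  | bbbbac => bbac => ac
  | bbca => ca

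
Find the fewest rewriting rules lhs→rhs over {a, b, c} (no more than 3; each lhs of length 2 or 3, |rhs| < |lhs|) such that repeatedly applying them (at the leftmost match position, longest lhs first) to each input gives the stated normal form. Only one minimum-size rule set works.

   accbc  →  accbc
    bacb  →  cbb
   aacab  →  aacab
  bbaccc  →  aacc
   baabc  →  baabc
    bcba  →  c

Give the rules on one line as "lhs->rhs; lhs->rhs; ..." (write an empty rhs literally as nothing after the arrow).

  | accbc
  | bacb => cbb
  | aacab
  | bbaccc => bcbcc => aacc

aaa->c; bac->cb; bcb->aa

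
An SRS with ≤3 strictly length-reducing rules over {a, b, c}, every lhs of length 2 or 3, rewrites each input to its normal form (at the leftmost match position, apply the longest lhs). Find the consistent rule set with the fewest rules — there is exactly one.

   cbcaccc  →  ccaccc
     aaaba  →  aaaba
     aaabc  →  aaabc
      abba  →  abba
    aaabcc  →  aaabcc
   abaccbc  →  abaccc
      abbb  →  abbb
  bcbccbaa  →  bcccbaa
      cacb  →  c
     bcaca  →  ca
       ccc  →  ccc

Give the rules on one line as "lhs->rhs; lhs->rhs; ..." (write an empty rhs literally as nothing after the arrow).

  | cbcaccc => ccaccc
  | aaaba
  | aaabc
  | abba

acb->; bca->; cbc->cc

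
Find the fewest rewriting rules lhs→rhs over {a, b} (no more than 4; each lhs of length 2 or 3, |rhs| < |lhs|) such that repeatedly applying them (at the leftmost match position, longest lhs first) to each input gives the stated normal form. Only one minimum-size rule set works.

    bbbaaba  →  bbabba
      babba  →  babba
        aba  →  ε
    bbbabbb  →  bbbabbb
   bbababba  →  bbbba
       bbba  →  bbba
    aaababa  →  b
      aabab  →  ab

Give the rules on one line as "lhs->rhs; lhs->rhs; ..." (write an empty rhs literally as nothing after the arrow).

  | bbbaaba => bbabba
  | babba
  | aba => ε
  | bbbabbb

aaa->; aba->; baa->ab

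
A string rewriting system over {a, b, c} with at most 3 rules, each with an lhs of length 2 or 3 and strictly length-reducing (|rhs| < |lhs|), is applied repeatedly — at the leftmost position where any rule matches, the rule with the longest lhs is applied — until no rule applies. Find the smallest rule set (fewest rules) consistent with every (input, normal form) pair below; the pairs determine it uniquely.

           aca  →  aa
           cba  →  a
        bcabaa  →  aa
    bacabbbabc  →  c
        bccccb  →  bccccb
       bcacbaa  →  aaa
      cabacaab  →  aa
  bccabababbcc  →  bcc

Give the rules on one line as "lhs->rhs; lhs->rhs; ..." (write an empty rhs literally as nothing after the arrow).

ab->; ba->a; ca->a

  | aca => aa
  | cba => ca => a
  | bcabaa => babaa => abaa => aa
  | bacabbbabc => acabbbabc => aabbbabc => abbabc => babc => abc => c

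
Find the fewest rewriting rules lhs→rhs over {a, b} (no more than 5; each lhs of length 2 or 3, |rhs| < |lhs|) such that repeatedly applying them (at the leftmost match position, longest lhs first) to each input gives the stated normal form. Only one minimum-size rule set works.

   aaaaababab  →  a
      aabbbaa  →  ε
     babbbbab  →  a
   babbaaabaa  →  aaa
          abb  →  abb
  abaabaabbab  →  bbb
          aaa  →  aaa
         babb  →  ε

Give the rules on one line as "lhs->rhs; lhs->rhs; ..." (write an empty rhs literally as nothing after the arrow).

aab->; aba->bb; ba->; bab->aa

  | aaaaababab => aaaabab => aaab => a
  | aabbbaa => bbaa => ba => ε
  | babbbbab => aabbbab => bbab => baa => a
  | babbaaabaa => aabaaabaa => aaabaa => aaa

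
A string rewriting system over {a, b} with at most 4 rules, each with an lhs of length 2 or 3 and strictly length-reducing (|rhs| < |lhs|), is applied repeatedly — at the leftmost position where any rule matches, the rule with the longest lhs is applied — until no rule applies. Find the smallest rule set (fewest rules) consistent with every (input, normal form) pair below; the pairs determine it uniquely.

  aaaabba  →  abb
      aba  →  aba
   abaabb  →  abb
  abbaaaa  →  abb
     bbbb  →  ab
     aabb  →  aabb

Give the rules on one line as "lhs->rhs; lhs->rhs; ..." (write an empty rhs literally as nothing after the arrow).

aaa->; baa->; bba->bb; bbb->a

  | aaaabba => abba => abb
  | aba
  | abaabb => abb
  | abbaaaa => abbaaa => abbaa => abba => abb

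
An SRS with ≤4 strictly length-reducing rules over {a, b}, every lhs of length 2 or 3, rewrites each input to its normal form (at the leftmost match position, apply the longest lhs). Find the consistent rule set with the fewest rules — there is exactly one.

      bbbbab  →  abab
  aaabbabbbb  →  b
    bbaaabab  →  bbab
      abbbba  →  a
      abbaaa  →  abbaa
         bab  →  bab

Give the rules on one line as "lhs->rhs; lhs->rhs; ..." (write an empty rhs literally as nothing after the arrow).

  | bbbbab => abab
  | aaabbabbbb => aabbabbbb => babbbb => baab => b
  | bbaaabab => bbaabab => bbab
  | abbbba => aaba => a

aaa->aa; aab->; bbb->a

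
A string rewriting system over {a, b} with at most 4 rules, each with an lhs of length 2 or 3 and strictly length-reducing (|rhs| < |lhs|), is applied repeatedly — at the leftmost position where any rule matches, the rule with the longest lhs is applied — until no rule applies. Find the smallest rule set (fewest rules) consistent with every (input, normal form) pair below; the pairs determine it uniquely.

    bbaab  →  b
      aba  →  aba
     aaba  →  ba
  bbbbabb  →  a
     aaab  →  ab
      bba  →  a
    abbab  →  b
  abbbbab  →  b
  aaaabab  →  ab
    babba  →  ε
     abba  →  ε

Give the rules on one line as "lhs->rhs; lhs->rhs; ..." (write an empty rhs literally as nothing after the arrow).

  | bbaab => aab => b
  | aba
  | aaba => ba
  | bbbbabb => bbabb => abb => a

aa->; bab->ab; bb->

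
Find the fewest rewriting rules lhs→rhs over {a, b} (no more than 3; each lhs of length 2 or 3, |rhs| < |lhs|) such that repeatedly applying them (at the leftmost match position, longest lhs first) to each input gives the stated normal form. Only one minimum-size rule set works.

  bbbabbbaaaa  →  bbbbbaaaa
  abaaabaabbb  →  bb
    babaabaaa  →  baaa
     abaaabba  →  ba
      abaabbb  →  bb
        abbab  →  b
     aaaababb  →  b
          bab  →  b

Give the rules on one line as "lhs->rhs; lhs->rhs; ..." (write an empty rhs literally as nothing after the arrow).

aab->ab; ab->

  | bbbabbbaaaa => bbbbbaaaa
  | abaaabaabbb => aaabaabbb => aabaabbb => abaabbb => aabbb => abbb => bb
  | babaabaaa => baabaaa => babaaa => baaa
  | abaaabba => aaabba => aabba => abba => ba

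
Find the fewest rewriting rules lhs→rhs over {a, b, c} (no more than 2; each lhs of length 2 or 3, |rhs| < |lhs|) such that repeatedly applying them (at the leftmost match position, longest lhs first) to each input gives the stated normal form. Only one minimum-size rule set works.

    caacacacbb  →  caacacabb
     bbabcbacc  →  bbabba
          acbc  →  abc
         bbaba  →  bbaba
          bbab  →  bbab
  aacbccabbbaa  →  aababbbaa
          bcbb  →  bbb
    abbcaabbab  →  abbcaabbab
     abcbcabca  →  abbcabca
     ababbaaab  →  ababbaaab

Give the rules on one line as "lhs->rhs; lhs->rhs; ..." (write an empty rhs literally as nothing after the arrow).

cb->b; cc->

  | caacacacbb => caacacabb
  | bbabcbacc => bbabbacc => bbabba
  | acbc => abc
  | bbaba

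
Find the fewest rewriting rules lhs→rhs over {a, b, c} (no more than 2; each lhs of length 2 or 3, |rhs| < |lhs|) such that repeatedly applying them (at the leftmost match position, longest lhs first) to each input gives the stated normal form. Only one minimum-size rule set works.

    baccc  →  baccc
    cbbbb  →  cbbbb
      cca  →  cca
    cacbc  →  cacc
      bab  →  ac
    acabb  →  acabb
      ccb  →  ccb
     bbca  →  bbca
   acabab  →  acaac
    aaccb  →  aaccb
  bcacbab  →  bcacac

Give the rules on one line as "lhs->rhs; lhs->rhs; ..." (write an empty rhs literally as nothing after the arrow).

bab->ac; cbc->cc

  | baccc
  | cbbbb
  | cca
  | cacbc => cacc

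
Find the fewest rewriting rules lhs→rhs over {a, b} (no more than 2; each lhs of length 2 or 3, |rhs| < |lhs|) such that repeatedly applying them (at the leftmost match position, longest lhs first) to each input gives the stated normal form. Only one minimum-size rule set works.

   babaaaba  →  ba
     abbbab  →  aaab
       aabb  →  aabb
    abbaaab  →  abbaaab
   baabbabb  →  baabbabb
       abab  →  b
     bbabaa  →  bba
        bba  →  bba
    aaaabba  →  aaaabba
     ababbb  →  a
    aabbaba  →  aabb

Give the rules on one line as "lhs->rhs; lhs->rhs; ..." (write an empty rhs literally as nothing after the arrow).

  | babaaaba => baaba => ba
  | abbbab => aaab
  | aabb
  | abbaaab

aba->; bbb->a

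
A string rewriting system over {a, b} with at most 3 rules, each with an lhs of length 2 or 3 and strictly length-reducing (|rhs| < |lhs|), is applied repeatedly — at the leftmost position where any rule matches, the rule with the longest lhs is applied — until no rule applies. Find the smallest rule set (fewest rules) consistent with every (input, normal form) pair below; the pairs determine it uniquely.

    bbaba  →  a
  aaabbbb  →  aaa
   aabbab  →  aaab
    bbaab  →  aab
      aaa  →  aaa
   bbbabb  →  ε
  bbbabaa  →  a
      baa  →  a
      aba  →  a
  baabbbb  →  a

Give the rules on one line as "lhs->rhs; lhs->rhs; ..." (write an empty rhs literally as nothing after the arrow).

  | bbaba => aba => a
  | aaabbbb => aaabb => aaa
  | aabbab => aaab
  | bbaab => aab

ba->; bb->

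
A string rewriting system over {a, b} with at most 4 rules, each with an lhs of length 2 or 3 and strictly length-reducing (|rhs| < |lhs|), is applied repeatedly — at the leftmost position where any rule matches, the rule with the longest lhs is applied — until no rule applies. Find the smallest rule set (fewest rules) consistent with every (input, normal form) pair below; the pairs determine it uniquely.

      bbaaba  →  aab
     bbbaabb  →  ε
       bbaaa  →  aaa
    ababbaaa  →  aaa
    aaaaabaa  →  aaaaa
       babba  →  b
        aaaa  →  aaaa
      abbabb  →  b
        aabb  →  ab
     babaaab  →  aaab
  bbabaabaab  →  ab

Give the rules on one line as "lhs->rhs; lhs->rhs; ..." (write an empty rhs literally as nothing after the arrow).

abb->b; ba->b; baa->; bb->

  | bbaaba => aaba => aab
  | bbbaabb => baabb => bb => ε
  | bbaaa => aaa
  | ababbaaa => abbbaaa => bbaaa => aaa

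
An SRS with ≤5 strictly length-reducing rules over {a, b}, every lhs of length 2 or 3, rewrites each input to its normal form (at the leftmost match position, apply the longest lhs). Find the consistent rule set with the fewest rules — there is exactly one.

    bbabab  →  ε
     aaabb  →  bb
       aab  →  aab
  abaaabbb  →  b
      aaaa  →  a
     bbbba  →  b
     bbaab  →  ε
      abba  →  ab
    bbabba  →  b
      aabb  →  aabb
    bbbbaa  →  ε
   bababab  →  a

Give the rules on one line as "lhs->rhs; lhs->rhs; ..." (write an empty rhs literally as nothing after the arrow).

aaa->; ba->; bab->; bbb->b

  | bbabab => bab => ε
  | aaabb => bb
  | aab
  | abaaabbb => aaabbb => bbb => b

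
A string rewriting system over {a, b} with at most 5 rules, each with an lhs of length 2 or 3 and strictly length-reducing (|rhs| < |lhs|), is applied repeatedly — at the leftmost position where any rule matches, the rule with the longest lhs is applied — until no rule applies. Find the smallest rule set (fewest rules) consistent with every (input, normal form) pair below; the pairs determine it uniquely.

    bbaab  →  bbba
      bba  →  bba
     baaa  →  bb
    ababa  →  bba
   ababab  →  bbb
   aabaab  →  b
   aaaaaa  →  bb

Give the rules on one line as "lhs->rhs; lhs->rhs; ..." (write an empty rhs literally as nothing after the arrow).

aaa->ab; aab->ba; ab->b; abb->

  | bbaab => bbba
  | bba
  | baaa => bab => bb
  | ababa => baba => bba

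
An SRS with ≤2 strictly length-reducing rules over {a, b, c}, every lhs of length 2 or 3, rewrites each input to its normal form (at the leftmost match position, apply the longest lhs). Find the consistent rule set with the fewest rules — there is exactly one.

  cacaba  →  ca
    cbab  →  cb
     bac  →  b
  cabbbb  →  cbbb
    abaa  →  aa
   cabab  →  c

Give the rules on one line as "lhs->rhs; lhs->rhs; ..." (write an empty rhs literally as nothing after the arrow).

  | cacaba => caba => ca
  | cbab => cb
  | bac => b
  | cabbbb => cbbb

ab->; ac->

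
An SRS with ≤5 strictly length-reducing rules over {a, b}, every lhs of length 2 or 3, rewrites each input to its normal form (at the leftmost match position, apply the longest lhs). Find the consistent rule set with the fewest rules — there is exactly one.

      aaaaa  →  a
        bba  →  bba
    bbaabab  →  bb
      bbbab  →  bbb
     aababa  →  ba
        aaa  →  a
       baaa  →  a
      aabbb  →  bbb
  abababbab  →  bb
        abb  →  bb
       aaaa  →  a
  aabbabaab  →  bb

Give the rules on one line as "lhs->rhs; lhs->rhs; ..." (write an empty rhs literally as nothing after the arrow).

aa->a; ab->b; baa->; bab->b

  | aaaaa => aaaa => aaa => aa => a
  | bba
  | bbaabab => bbab => bb
  | bbbab => bbb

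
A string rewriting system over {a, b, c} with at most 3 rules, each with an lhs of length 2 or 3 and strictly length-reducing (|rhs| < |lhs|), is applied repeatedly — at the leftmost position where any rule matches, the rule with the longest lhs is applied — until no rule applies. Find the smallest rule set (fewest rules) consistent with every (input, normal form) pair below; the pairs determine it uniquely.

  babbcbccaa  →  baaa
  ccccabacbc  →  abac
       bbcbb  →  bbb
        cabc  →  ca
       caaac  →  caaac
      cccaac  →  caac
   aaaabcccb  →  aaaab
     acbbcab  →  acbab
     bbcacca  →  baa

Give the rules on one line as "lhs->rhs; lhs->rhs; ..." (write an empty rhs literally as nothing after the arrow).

bc->; cc->

  | babbcbccaa => babbccaa => babcaa => baaa
  | ccccabacbc => ccabacbc => abacbc => abac
  | bbcbb => bbb
  | cabc => ca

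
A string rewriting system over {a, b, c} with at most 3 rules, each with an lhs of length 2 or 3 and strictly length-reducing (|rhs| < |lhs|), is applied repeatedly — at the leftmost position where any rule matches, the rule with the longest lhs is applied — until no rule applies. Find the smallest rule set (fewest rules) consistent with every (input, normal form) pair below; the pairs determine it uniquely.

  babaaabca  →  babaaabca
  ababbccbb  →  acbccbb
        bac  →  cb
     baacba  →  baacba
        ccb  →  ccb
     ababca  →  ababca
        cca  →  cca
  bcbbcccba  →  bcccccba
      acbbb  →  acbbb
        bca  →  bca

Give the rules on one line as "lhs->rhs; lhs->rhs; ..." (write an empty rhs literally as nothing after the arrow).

bac->cb; bbc->cc

  | babaaabca
  | ababbccbb => abacccbb => acbccbb
  | bac => cb
  | baacba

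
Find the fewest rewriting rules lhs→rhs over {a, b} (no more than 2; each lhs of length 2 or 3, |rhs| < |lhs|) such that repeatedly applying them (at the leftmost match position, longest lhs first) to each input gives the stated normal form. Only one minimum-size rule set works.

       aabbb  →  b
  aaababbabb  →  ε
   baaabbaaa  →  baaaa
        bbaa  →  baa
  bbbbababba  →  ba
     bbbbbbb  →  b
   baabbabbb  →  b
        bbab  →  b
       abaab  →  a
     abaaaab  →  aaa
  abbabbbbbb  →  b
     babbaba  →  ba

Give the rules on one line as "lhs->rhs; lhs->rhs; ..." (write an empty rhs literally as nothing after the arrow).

  | aabbb => abb => b
  | aaababbabb => aaabbabb => aababb => aabb => ab => ε
  | baaabbaaa => baabaaa => baaaa
  | bbaa => baa

ab->; bb->b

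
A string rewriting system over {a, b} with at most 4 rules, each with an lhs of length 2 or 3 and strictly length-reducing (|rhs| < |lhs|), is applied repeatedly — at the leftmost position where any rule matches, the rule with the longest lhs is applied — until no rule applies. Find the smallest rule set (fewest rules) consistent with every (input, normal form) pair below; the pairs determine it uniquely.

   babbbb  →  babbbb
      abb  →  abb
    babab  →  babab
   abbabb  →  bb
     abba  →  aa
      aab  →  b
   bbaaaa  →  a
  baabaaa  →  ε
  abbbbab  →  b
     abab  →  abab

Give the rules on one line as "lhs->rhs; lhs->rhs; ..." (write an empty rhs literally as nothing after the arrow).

  | babbbb
  | abb
  | babab
  | abbabb => aabb => bb

aaa->; aab->b; bba->a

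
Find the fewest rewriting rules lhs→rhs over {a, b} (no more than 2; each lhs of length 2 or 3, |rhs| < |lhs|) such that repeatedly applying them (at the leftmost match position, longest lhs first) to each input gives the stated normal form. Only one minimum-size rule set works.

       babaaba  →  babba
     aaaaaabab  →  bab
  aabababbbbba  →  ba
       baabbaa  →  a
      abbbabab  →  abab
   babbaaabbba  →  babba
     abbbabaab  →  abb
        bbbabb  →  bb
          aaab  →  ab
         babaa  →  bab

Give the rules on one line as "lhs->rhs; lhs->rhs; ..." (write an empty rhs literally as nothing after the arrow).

aa->; bbb->a

  | babaaba => babba
  | aaaaaabab => aaaabab => aabab => bab
  | aabababbbbba => bababbbbba => babaabba => babbba => baaa => ba
  | baabbaa => bbbaa => aaa => a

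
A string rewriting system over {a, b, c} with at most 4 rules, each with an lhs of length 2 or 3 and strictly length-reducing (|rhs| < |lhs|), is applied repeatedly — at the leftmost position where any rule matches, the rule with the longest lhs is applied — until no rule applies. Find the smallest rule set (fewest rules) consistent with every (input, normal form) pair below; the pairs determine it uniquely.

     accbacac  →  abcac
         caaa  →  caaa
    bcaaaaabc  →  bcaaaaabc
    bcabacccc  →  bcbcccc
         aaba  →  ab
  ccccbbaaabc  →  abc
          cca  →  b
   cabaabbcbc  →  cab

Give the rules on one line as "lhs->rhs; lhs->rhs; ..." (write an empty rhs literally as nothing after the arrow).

  | accbacac => accacac => abcac
  | caaa
  | bcaaaaabc
  | bcabacccc => bcbcccc

aba->b; ba->a; bbc->b; cca->b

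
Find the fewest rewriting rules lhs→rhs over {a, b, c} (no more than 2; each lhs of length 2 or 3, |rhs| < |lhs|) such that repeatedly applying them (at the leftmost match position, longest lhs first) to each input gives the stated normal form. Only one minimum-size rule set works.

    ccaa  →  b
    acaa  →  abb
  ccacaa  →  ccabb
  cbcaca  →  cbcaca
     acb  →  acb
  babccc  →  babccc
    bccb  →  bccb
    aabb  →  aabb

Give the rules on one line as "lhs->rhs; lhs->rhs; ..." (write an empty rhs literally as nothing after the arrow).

caa->bb; cbb->b

  | ccaa => cbb => b
  | acaa => abb
  | ccacaa => ccabb
  | cbcaca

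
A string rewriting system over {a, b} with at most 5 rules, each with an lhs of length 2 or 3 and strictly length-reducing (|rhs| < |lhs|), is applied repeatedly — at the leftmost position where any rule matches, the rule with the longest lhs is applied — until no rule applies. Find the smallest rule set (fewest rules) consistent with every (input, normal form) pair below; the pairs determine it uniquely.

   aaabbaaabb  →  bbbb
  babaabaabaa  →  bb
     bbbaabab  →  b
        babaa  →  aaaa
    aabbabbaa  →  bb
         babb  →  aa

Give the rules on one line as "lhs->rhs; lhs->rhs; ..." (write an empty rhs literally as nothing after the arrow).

ab->a; aba->bb; ba->b; bab->aa

  | aaabbaaabb => aaabaaabb => aabbaabb => aabaabb => abbabb => ababb => bbbb
  | babaabaabaa => aaaabaabaa => aaabbabaa => aaababaa => aabbbaa => aabbaa => aabaa => abba => aba => bb
  | bbbaabab => bbbabab => bbaaab => bbaab => bbab => baa => ba => b
  | babaa => aaaa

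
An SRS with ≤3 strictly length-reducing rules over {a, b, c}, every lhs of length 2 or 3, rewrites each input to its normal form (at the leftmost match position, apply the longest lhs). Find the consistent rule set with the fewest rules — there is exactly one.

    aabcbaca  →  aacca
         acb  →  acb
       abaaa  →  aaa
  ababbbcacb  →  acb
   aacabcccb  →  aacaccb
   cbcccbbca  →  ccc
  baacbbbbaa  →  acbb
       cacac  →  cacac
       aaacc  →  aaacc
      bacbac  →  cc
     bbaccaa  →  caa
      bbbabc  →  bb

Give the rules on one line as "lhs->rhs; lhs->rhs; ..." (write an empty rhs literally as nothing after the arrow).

ba->; bc->; bcb->cb

  | aabcbaca => aacbaca => aacca
  | acb
  | abaaa => aaa
  | ababbbcacb => abbbcacb => abbacb => abcb => acb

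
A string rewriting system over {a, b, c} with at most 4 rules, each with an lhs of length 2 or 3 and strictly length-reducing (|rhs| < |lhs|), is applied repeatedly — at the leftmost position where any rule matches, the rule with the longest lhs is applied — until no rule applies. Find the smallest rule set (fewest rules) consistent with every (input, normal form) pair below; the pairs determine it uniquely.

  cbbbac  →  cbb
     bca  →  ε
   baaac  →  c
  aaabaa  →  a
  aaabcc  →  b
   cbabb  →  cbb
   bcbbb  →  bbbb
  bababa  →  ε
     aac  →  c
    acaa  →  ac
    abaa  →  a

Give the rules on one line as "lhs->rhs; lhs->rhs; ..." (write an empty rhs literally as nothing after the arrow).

  | cbbbac => cbbc => cbb
  | bca => ba => ε
  | baaac => aac => c
  | aaabaa => abaa => baa => a

aa->; ab->b; ba->; bc->b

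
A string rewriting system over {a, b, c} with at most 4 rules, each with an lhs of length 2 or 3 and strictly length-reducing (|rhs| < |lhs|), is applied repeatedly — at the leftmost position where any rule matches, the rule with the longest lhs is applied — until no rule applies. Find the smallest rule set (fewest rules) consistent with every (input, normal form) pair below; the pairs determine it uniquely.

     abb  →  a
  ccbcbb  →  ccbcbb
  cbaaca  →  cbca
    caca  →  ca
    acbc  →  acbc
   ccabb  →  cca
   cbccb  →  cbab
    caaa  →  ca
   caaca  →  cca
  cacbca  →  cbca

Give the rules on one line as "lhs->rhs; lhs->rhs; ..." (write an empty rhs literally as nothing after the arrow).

  | abb => a
  | ccbcbb
  | cbaaca => cbca
  | caca => ca

aa->; abb->a; bcc->ba; cac->c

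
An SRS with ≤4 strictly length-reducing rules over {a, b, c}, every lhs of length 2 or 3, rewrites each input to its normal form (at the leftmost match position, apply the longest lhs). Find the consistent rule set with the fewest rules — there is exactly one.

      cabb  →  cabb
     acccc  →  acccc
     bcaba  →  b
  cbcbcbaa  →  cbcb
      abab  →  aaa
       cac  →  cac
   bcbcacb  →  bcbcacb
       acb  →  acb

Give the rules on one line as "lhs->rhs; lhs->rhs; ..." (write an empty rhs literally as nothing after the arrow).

  | cabb
  | acccc
  | bcaba => bcaa => b
  | cbcbcbaa => cbcbcaa => cbcb

ba->a; bab->aa; caa->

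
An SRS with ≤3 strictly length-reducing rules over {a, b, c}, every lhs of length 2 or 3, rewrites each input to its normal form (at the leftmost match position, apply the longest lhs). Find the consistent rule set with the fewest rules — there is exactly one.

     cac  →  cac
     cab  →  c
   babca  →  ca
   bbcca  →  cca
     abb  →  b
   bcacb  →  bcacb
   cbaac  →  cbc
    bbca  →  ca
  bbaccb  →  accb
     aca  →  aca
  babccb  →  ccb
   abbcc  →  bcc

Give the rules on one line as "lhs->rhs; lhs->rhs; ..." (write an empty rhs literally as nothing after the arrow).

  | cac
  | cab => c
  | babca => bbca => ca
  | bbcca => cca

ab->; ba->b; bb->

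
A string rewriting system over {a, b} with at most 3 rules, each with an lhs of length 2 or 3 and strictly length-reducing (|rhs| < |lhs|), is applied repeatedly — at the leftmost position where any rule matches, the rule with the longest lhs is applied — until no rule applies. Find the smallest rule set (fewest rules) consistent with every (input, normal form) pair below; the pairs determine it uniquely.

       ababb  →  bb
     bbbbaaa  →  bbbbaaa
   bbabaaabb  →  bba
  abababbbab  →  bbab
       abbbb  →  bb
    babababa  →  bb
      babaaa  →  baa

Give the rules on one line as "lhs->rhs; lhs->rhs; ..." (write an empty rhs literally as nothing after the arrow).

  | ababb => bb
  | bbbbaaa
  | bbabaaabb => bbaabb => bba
  | abababbbab => babbbab => bbab

aba->; abb->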